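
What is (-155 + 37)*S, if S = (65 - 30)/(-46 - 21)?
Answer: 4130/67 ≈ 61.642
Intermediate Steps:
S = -35/67 (S = 35/(-67) = 35*(-1/67) = -35/67 ≈ -0.52239)
(-155 + 37)*S = (-155 + 37)*(-35/67) = -118*(-35/67) = 4130/67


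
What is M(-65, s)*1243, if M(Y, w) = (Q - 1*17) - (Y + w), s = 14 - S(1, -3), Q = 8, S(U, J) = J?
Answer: 48477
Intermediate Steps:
s = 17 (s = 14 - 1*(-3) = 14 + 3 = 17)
M(Y, w) = -9 - Y - w (M(Y, w) = (8 - 1*17) - (Y + w) = (8 - 17) + (-Y - w) = -9 + (-Y - w) = -9 - Y - w)
M(-65, s)*1243 = (-9 - 1*(-65) - 1*17)*1243 = (-9 + 65 - 17)*1243 = 39*1243 = 48477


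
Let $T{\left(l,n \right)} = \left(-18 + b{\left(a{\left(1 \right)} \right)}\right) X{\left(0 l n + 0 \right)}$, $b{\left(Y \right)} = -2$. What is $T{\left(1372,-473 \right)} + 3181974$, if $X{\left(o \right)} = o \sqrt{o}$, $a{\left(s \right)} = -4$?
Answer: $3181974$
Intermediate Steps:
$X{\left(o \right)} = o^{\frac{3}{2}}$
$T{\left(l,n \right)} = 0$ ($T{\left(l,n \right)} = \left(-18 - 2\right) \left(0 l n + 0\right)^{\frac{3}{2}} = - 20 \left(0 n + 0\right)^{\frac{3}{2}} = - 20 \left(0 + 0\right)^{\frac{3}{2}} = - 20 \cdot 0^{\frac{3}{2}} = \left(-20\right) 0 = 0$)
$T{\left(1372,-473 \right)} + 3181974 = 0 + 3181974 = 3181974$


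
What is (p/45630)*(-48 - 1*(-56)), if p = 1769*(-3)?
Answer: -7076/7605 ≈ -0.93044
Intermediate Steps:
p = -5307
(p/45630)*(-48 - 1*(-56)) = (-5307/45630)*(-48 - 1*(-56)) = (-5307*1/45630)*(-48 + 56) = -1769/15210*8 = -7076/7605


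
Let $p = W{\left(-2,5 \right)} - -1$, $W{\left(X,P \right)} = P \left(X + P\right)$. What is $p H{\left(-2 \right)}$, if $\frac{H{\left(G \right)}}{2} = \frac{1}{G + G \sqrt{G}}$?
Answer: $\frac{16 i}{\sqrt{2} - i} \approx -5.3333 + 7.5425 i$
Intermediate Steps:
$W{\left(X,P \right)} = P \left(P + X\right)$
$H{\left(G \right)} = \frac{2}{G + G^{\frac{3}{2}}}$ ($H{\left(G \right)} = \frac{2}{G + G \sqrt{G}} = \frac{2}{G + G^{\frac{3}{2}}}$)
$p = 16$ ($p = 5 \left(5 - 2\right) - -1 = 5 \cdot 3 + 1 = 15 + 1 = 16$)
$p H{\left(-2 \right)} = 16 \frac{2}{-2 + \left(-2\right)^{\frac{3}{2}}} = 16 \frac{2}{-2 - 2 i \sqrt{2}} = \frac{32}{-2 - 2 i \sqrt{2}}$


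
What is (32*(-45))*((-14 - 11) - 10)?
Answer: 50400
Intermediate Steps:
(32*(-45))*((-14 - 11) - 10) = -1440*(-25 - 10) = -1440*(-35) = 50400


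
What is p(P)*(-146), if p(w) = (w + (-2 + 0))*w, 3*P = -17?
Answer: -57086/9 ≈ -6342.9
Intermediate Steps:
P = -17/3 (P = (⅓)*(-17) = -17/3 ≈ -5.6667)
p(w) = w*(-2 + w) (p(w) = (w - 2)*w = (-2 + w)*w = w*(-2 + w))
p(P)*(-146) = -17*(-2 - 17/3)/3*(-146) = -17/3*(-23/3)*(-146) = (391/9)*(-146) = -57086/9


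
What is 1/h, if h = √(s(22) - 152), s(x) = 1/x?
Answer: -I*√73546/3343 ≈ -0.081123*I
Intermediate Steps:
h = I*√73546/22 (h = √(1/22 - 152) = √(-3343/22) = I*√73546/22 ≈ 12.327*I)
1/h = 1/(I*√73546/22) = -I*√73546/3343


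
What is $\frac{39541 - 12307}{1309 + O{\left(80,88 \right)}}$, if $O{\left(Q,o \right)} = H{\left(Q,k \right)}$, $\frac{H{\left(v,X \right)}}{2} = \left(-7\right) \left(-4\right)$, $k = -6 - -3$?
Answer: $\frac{9078}{455} \approx 19.952$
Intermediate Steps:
$k = -3$ ($k = -6 + 3 = -3$)
$H{\left(v,X \right)} = 56$ ($H{\left(v,X \right)} = 2 \left(\left(-7\right) \left(-4\right)\right) = 2 \cdot 28 = 56$)
$O{\left(Q,o \right)} = 56$
$\frac{39541 - 12307}{1309 + O{\left(80,88 \right)}} = \frac{39541 - 12307}{1309 + 56} = \frac{27234}{1365} = 27234 \cdot \frac{1}{1365} = \frac{9078}{455}$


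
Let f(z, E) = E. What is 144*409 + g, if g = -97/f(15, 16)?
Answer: 942239/16 ≈ 58890.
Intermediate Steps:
g = -97/16 ≈ -6.0625
144*409 + g = 144*409 - 97/16 = 58896 - 97/16 = 942239/16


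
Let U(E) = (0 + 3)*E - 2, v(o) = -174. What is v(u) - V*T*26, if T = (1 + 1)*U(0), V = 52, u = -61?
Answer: 5234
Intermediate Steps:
U(E) = -2 + 3*E (U(E) = 3*E - 2 = -2 + 3*E)
T = -4 (T = (1 + 1)*(-2 + 3*0) = 2*(-2 + 0) = 2*(-2) = -4)
v(u) - V*T*26 = -174 - 52*(-4)*26 = -174 - (-208)*26 = -174 - 1*(-5408) = -174 + 5408 = 5234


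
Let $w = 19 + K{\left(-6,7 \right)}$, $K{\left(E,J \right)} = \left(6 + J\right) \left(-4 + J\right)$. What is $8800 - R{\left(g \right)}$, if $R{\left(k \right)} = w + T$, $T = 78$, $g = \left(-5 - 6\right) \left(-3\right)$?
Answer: $8664$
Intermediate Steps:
$g = 33$ ($g = \left(-11\right) \left(-3\right) = 33$)
$K{\left(E,J \right)} = \left(-4 + J\right) \left(6 + J\right)$
$w = 58$ ($w = 19 + \left(-24 + 7^{2} + 2 \cdot 7\right) = 19 + \left(-24 + 49 + 14\right) = 19 + 39 = 58$)
$R{\left(k \right)} = 136$ ($R{\left(k \right)} = 58 + 78 = 136$)
$8800 - R{\left(g \right)} = 8800 - 136 = 8664$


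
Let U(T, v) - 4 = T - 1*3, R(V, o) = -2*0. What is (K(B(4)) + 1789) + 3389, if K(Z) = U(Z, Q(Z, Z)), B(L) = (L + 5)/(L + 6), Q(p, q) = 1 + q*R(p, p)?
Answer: 51799/10 ≈ 5179.9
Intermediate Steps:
R(V, o) = 0
Q(p, q) = 1 (Q(p, q) = 1 + q*0 = 1 + 0 = 1)
B(L) = (5 + L)/(6 + L)
U(T, v) = 1 + T (U(T, v) = 4 + (T - 1*3) = 4 + (T - 3) = 4 + (-3 + T) = 1 + T)
K(Z) = 1 + Z
(K(B(4)) + 1789) + 3389 = ((1 + (5 + 4)/(6 + 4)) + 1789) + 3389 = ((1 + 9/10) + 1789) + 3389 = (19/10 + 1789) + 3389 = 17909/10 + 3389 = 51799/10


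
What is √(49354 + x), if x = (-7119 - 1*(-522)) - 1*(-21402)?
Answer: √64159 ≈ 253.30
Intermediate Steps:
x = 14805 (x = (-7119 + 522) + 21402 = -6597 + 21402 = 14805)
√(49354 + x) = √(49354 + 14805) = √64159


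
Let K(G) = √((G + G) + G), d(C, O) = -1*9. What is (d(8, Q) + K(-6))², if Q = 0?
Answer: 63 - 54*I*√2 ≈ 63.0 - 76.368*I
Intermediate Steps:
d(C, O) = -9
K(G) = √3*√G (K(G) = √(2*G + G) = √(3*G) = √3*√G)
(d(8, Q) + K(-6))² = (-9 + √3*√(-6))² = (-9 + √3*(I*√6))² = (-9 + 3*I*√2)²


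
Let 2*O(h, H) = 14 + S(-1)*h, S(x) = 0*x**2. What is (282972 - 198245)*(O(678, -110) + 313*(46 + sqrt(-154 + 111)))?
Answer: 1220492435 + 26519551*I*sqrt(43) ≈ 1.2205e+9 + 1.739e+8*I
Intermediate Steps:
S(x) = 0
O(h, H) = 7 (O(h, H) = (14 + 0*h)/2 = (14 + 0)/2 = (1/2)*14 = 7)
(282972 - 198245)*(O(678, -110) + 313*(46 + sqrt(-154 + 111))) = (282972 - 198245)*(7 + 313*(46 + sqrt(-154 + 111))) = 84727*(7 + 313*(46 + sqrt(-43))) = 84727*(7 + 313*(46 + I*sqrt(43))) = 84727*(7 + (14398 + 313*I*sqrt(43))) = 84727*(14405 + 313*I*sqrt(43)) = 1220492435 + 26519551*I*sqrt(43)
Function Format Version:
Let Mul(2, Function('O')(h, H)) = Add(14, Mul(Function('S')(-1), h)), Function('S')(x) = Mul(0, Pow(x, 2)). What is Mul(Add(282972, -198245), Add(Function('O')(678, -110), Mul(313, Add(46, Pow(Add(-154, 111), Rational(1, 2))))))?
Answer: Add(1220492435, Mul(26519551, I, Pow(43, Rational(1, 2)))) ≈ Add(1.2205e+9, Mul(1.7390e+8, I))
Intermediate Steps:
Function('S')(x) = 0
Function('O')(h, H) = 7 (Function('O')(h, H) = Mul(Rational(1, 2), Add(14, Mul(0, h))) = Mul(Rational(1, 2), Add(14, 0)) = Mul(Rational(1, 2), 14) = 7)
Mul(Add(282972, -198245), Add(Function('O')(678, -110), Mul(313, Add(46, Pow(Add(-154, 111), Rational(1, 2)))))) = Mul(Add(282972, -198245), Add(7, Mul(313, Add(46, Pow(Add(-154, 111), Rational(1, 2)))))) = Mul(84727, Add(7, Mul(313, Add(46, Pow(-43, Rational(1, 2)))))) = Mul(84727, Add(7, Mul(313, Add(46, Mul(I, Pow(43, Rational(1, 2))))))) = Mul(84727, Add(7, Add(14398, Mul(313, I, Pow(43, Rational(1, 2)))))) = Mul(84727, Add(14405, Mul(313, I, Pow(43, Rational(1, 2))))) = Add(1220492435, Mul(26519551, I, Pow(43, Rational(1, 2))))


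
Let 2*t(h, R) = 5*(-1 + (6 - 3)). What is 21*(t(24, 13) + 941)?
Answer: 19866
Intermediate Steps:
t(h, R) = 5 (t(h, R) = (5*(-1 + (6 - 3)))/2 = (5*(-1 + 3))/2 = (5*2)/2 = (1/2)*10 = 5)
21*(t(24, 13) + 941) = 21*(5 + 941) = 21*946 = 19866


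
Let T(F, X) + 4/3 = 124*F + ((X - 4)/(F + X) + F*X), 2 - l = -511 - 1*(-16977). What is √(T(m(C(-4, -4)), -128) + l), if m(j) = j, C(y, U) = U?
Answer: I*√148035/3 ≈ 128.25*I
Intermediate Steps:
l = -16464 (l = 2 - (-511 - 1*(-16977)) = 2 - (-511 + 16977) = 2 - 1*16466 = 2 - 16466 = -16464)
T(F, X) = -4/3 + 124*F + F*X + (-4 + X)/(F + X) (T(F, X) = -4/3 + (124*F + ((X - 4)/(F + X) + F*X)) = -4/3 + (124*F + ((-4 + X)/(F + X) + F*X)) = -4/3 + (124*F + (F*X + (-4 + X)/(F + X))) = -4/3 + (124*F + F*X + (-4 + X)/(F + X)) = -4/3 + 124*F + F*X + (-4 + X)/(F + X))
√(T(m(C(-4, -4)), -128) + l) = √((-4 + 124*(-4)² - 4/3*(-4) - ⅓*(-128) - 4*(-128)² - 128*(-4)² + 124*(-4)*(-128))/(-4 - 128) - 16464) = √((-4 + 124*16 + 16/3 + 128/3 - 4*16384 - 128*16 + 63488)/(-132) - 16464) = √(-(-4 + 1984 + 16/3 + 128/3 - 65536 - 2048 + 63488)/132 - 16464) = √(-1/132*(-2068) - 16464) = √(47/3 - 16464) = √(-49345/3) = I*√148035/3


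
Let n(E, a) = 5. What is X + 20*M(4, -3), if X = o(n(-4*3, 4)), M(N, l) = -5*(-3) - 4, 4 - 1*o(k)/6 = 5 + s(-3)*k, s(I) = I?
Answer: 304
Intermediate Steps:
o(k) = -6 + 18*k (o(k) = 24 - 6*(5 - 3*k) = 24 + (-30 + 18*k) = -6 + 18*k)
M(N, l) = 11 (M(N, l) = 15 - 4 = 11)
X = 84 (X = -6 + 18*5 = -6 + 90 = 84)
X + 20*M(4, -3) = 84 + 20*11 = 84 + 220 = 304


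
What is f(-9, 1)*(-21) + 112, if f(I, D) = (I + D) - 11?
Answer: 511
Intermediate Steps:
f(I, D) = -11 + D + I (f(I, D) = (D + I) - 11 = -11 + D + I)
f(-9, 1)*(-21) + 112 = (-11 + 1 - 9)*(-21) + 112 = -19*(-21) + 112 = 399 + 112 = 511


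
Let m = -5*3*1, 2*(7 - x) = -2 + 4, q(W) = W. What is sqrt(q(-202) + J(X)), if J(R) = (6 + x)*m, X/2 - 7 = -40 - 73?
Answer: I*sqrt(382) ≈ 19.545*I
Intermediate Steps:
X = -212 (X = 14 + 2*(-40 - 73) = 14 + 2*(-113) = 14 - 226 = -212)
x = 6 (x = 7 - (-2 + 4)/2 = 7 - 1/2*2 = 7 - 1 = 6)
m = -15 (m = -15*1 = -15)
J(R) = -180 (J(R) = (6 + 6)*(-15) = 12*(-15) = -180)
sqrt(q(-202) + J(X)) = sqrt(-202 - 180) = sqrt(-382) = I*sqrt(382)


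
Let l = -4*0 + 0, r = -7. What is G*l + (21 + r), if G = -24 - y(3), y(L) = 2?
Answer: 14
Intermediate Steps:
l = 0 (l = 0 + 0 = 0)
G = -26 (G = -24 - 1*2 = -24 - 2 = -26)
G*l + (21 + r) = -26*0 + (21 - 7) = 0 + 14 = 14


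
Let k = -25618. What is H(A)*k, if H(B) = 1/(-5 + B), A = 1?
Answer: 12809/2 ≈ 6404.5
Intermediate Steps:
H(A)*k = -25618/(-5 + 1) = -25618/(-4) = -¼*(-25618) = 12809/2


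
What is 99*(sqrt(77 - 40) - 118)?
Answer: -11682 + 99*sqrt(37) ≈ -11080.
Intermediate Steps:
99*(sqrt(77 - 40) - 118) = 99*(sqrt(37) - 118) = 99*(-118 + sqrt(37)) = -11682 + 99*sqrt(37)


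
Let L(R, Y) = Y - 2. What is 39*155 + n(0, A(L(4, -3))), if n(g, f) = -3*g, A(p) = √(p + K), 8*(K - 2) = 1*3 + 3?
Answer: 6045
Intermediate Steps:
K = 11/4 (K = 2 + (1*3 + 3)/8 = 2 + (3 + 3)/8 = 2 + (⅛)*6 = 2 + ¾ = 11/4 ≈ 2.7500)
L(R, Y) = -2 + Y
A(p) = √(11/4 + p) (A(p) = √(p + 11/4) = √(11/4 + p))
39*155 + n(0, A(L(4, -3))) = 39*155 - 3*0 = 6045 + 0 = 6045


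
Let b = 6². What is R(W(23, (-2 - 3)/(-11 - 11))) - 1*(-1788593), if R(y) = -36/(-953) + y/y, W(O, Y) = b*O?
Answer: 1704530118/953 ≈ 1.7886e+6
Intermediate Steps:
b = 36
W(O, Y) = 36*O
R(y) = 989/953 (R(y) = -36*(-1/953) + 1 = 36/953 + 1 = 989/953)
R(W(23, (-2 - 3)/(-11 - 11))) - 1*(-1788593) = 989/953 - 1*(-1788593) = 989/953 + 1788593 = 1704530118/953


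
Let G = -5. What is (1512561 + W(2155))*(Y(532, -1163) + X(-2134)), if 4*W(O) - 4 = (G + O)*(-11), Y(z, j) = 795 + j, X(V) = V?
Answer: -3769637049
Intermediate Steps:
W(O) = 59/4 - 11*O/4 (W(O) = 1 + ((-5 + O)*(-11))/4 = 1 + (55 - 11*O)/4 = 1 + (55/4 - 11*O/4) = 59/4 - 11*O/4)
(1512561 + W(2155))*(Y(532, -1163) + X(-2134)) = (1512561 + (59/4 - 11/4*2155))*((795 - 1163) - 2134) = (1512561 + (59/4 - 23705/4))*(-368 - 2134) = (1512561 - 11823/2)*(-2502) = (3013299/2)*(-2502) = -3769637049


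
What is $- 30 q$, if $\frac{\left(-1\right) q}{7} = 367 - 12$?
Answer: $74550$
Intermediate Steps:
$q = -2485$ ($q = - 7 \left(367 - 12\right) = \left(-7\right) 355 = -2485$)
$- 30 q = \left(-30\right) \left(-2485\right) = 74550$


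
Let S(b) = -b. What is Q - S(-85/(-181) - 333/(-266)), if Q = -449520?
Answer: -21642507037/48146 ≈ -4.4952e+5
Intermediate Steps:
Q - S(-85/(-181) - 333/(-266)) = -449520 - (-1)*(-85/(-181) - 333/(-266)) = -449520 - (-1)*(-85*(-1/181) - 333*(-1/266)) = -449520 - (-1)*(85/181 + 333/266) = -449520 - (-1)*82883/48146 = -449520 - 1*(-82883/48146) = -449520 + 82883/48146 = -21642507037/48146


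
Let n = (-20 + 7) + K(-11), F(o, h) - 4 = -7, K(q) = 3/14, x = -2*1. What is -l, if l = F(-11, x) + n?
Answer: 221/14 ≈ 15.786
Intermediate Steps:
x = -2
K(q) = 3/14 (K(q) = 3*(1/14) = 3/14)
F(o, h) = -3 (F(o, h) = 4 - 7 = -3)
n = -179/14 (n = (-20 + 7) + 3/14 = -13 + 3/14 = -179/14 ≈ -12.786)
l = -221/14 (l = -3 - 179/14 = -221/14 ≈ -15.786)
-l = -1*(-221/14) = 221/14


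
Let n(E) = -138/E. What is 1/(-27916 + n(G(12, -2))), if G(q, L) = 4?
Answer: -2/55901 ≈ -3.5778e-5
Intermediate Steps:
1/(-27916 + n(G(12, -2))) = 1/(-27916 - 138/4) = 1/(-27916 - 138*1/4) = 1/(-27916 - 69/2) = 1/(-55901/2) = -2/55901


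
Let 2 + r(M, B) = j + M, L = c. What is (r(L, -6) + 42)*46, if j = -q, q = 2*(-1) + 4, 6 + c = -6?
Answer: 1196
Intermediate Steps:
c = -12 (c = -6 - 6 = -12)
q = 2 (q = -2 + 4 = 2)
L = -12
j = -2 (j = -1*2 = -2)
r(M, B) = -4 + M (r(M, B) = -2 + (-2 + M) = -4 + M)
(r(L, -6) + 42)*46 = ((-4 - 12) + 42)*46 = (-16 + 42)*46 = 26*46 = 1196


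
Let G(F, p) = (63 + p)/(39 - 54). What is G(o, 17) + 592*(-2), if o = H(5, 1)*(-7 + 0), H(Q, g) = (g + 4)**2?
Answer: -3568/3 ≈ -1189.3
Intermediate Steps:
H(Q, g) = (4 + g)**2
o = -175 (o = (4 + 1)**2*(-7 + 0) = 5**2*(-7) = 25*(-7) = -175)
G(F, p) = -21/5 - p/15 (G(F, p) = (63 + p)/(-15) = (63 + p)*(-1/15) = -21/5 - p/15)
G(o, 17) + 592*(-2) = (-21/5 - 1/15*17) + 592*(-2) = (-21/5 - 17/15) - 1184 = -16/3 - 1184 = -3568/3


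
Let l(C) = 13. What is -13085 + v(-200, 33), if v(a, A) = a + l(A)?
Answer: -13272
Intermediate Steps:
v(a, A) = 13 + a (v(a, A) = a + 13 = 13 + a)
-13085 + v(-200, 33) = -13085 + (13 - 200) = -13085 - 187 = -13272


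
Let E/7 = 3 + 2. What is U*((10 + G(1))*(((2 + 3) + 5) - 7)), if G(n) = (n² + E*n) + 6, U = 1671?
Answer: 260676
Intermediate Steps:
E = 35 (E = 7*(3 + 2) = 7*5 = 35)
G(n) = 6 + n² + 35*n (G(n) = (n² + 35*n) + 6 = 6 + n² + 35*n)
U*((10 + G(1))*(((2 + 3) + 5) - 7)) = 1671*((10 + (6 + 1² + 35*1))*(((2 + 3) + 5) - 7)) = 1671*((10 + (6 + 1 + 35))*((5 + 5) - 7)) = 1671*((10 + 42)*(10 - 7)) = 1671*(52*3) = 1671*156 = 260676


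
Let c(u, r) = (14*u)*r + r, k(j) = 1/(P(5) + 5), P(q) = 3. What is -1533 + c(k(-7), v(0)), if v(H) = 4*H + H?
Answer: -1533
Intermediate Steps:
v(H) = 5*H
k(j) = ⅛ (k(j) = 1/(3 + 5) = 1/8 = ⅛)
c(u, r) = r + 14*r*u (c(u, r) = 14*r*u + r = r + 14*r*u)
-1533 + c(k(-7), v(0)) = -1533 + (5*0)*(1 + 14*(⅛)) = -1533 + 0*(1 + 7/4) = -1533 + 0*(11/4) = -1533 + 0 = -1533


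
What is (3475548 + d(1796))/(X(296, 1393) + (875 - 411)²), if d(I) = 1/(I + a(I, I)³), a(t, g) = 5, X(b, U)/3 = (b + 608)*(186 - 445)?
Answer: -6676527709/935742152 ≈ -7.1350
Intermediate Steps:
X(b, U) = -472416 - 777*b (X(b, U) = 3*((b + 608)*(186 - 445)) = 3*((608 + b)*(-259)) = 3*(-157472 - 259*b) = -472416 - 777*b)
d(I) = 1/(125 + I) (d(I) = 1/(I + 5³) = 1/(I + 125) = 1/(125 + I))
(3475548 + d(1796))/(X(296, 1393) + (875 - 411)²) = (3475548 + 1/(125 + 1796))/((-472416 - 777*296) + (875 - 411)²) = (3475548 + 1/1921)/((-472416 - 229992) + 464²) = (3475548 + 1/1921)/(-702408 + 215296) = (6676527709/1921)/(-487112) = (6676527709/1921)*(-1/487112) = -6676527709/935742152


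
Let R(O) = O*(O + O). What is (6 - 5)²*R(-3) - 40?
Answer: -22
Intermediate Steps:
R(O) = 2*O² (R(O) = O*(2*O) = 2*O²)
(6 - 5)²*R(-3) - 40 = (6 - 5)²*(2*(-3)²) - 40 = 1²*(2*9) - 40 = 1*18 - 40 = 18 - 40 = -22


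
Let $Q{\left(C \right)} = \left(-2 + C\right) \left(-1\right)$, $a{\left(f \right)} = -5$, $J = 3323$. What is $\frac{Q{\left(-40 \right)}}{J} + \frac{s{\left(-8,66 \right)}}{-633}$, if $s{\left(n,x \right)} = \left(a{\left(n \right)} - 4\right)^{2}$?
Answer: $- \frac{80859}{701153} \approx -0.11532$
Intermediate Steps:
$Q{\left(C \right)} = 2 - C$
$s{\left(n,x \right)} = 81$ ($s{\left(n,x \right)} = \left(-5 - 4\right)^{2} = \left(-9\right)^{2} = 81$)
$\frac{Q{\left(-40 \right)}}{J} + \frac{s{\left(-8,66 \right)}}{-633} = \frac{2 - -40}{3323} + \frac{81}{-633} = \left(2 + 40\right) \frac{1}{3323} + 81 \left(- \frac{1}{633}\right) = 42 \cdot \frac{1}{3323} - \frac{27}{211} = \frac{42}{3323} - \frac{27}{211} = - \frac{80859}{701153}$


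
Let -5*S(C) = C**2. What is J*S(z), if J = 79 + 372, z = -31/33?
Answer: -39401/495 ≈ -79.598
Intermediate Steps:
z = -31/33 (z = -31*1/33 = -31/33 ≈ -0.93939)
S(C) = -C**2/5
J = 451
J*S(z) = 451*(-(-31/33)**2/5) = 451*(-1/5*961/1089) = 451*(-961/5445) = -39401/495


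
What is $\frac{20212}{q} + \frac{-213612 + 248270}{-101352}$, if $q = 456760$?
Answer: $- \frac{861366341}{2893346220} \approx -0.29771$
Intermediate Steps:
$\frac{20212}{q} + \frac{-213612 + 248270}{-101352} = \frac{20212}{456760} + \frac{-213612 + 248270}{-101352} = 20212 \cdot \frac{1}{456760} + 34658 \left(- \frac{1}{101352}\right) = \frac{5053}{114190} - \frac{17329}{50676} = - \frac{861366341}{2893346220}$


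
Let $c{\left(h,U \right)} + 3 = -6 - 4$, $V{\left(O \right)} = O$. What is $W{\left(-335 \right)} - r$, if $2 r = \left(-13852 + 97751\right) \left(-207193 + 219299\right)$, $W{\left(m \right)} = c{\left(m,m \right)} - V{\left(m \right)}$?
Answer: $-507840325$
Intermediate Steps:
$c{\left(h,U \right)} = -13$ ($c{\left(h,U \right)} = -3 - 10 = -13$)
$W{\left(m \right)} = -13 - m$
$r = 507840647$ ($r = \frac{\left(-13852 + 97751\right) \left(-207193 + 219299\right)}{2} = \frac{83899 \cdot 12106}{2} = \frac{1}{2} \cdot 1015681294 = 507840647$)
$W{\left(-335 \right)} - r = \left(-13 - -335\right) - 507840647 = \left(-13 + 335\right) - 507840647 = 322 - 507840647 = -507840325$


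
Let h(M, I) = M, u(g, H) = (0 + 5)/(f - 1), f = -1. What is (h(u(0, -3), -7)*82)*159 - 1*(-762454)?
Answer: 729859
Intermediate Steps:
u(g, H) = -5/2 (u(g, H) = (0 + 5)/(-1 - 1) = 5/(-2) = 5*(-1/2) = -5/2)
(h(u(0, -3), -7)*82)*159 - 1*(-762454) = -5/2*82*159 - 1*(-762454) = -205*159 + 762454 = -32595 + 762454 = 729859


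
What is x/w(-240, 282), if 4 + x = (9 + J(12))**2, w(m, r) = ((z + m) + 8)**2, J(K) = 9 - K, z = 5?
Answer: 32/51529 ≈ 0.00062101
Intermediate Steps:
w(m, r) = (13 + m)**2 (w(m, r) = ((5 + m) + 8)**2 = (13 + m)**2)
x = 32 (x = -4 + (9 + (9 - 1*12))**2 = -4 + (9 + (9 - 12))**2 = -4 + (9 - 3)**2 = -4 + 6**2 = -4 + 36 = 32)
x/w(-240, 282) = 32/((13 - 240)**2) = 32/((-227)**2) = 32/51529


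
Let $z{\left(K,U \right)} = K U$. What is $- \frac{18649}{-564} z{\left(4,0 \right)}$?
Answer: $0$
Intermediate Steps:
$- \frac{18649}{-564} z{\left(4,0 \right)} = - \frac{18649}{-564} \cdot 4 \cdot 0 = \left(-18649\right) \left(- \frac{1}{564}\right) 0 = \frac{18649}{564} \cdot 0 = 0$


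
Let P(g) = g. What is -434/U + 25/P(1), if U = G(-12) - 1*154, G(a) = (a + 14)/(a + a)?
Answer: 51433/1849 ≈ 27.817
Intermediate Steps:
G(a) = (14 + a)/(2*a) (G(a) = (14 + a)/((2*a)) = (14 + a)*(1/(2*a)) = (14 + a)/(2*a))
U = -1849/12 (U = (½)*(14 - 12)/(-12) - 1*154 = (½)*(-1/12)*2 - 154 = -1/12 - 154 = -1849/12 ≈ -154.08)
-434/U + 25/P(1) = -434/(-1849/12) + 25/1 = -434*(-12/1849) + 25*1 = 5208/1849 + 25 = 51433/1849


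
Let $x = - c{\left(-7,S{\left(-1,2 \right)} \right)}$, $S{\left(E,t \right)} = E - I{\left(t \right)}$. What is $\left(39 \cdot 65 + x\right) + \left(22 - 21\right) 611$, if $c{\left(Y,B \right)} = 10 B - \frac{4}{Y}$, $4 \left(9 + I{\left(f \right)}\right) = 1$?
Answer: $\frac{42951}{14} \approx 3067.9$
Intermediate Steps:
$I{\left(f \right)} = - \frac{35}{4}$ ($I{\left(f \right)} = -9 + \frac{1}{4} \cdot 1 = -9 + \frac{1}{4} = - \frac{35}{4}$)
$S{\left(E,t \right)} = \frac{35}{4} + E$ ($S{\left(E,t \right)} = E - - \frac{35}{4} = E + \frac{35}{4} = \frac{35}{4} + E$)
$c{\left(Y,B \right)} = - \frac{4}{Y} + 10 B$
$x = - \frac{1093}{14}$ ($x = - (- \frac{4}{-7} + 10 \left(\frac{35}{4} - 1\right)) = - (\left(-4\right) \left(- \frac{1}{7}\right) + 10 \cdot \frac{31}{4}) = - (\frac{4}{7} + \frac{155}{2}) = \left(-1\right) \frac{1093}{14} = - \frac{1093}{14} \approx -78.071$)
$\left(39 \cdot 65 + x\right) + \left(22 - 21\right) 611 = \left(39 \cdot 65 - \frac{1093}{14}\right) + \left(22 - 21\right) 611 = \left(2535 - \frac{1093}{14}\right) + 1 \cdot 611 = \frac{34397}{14} + 611 = \frac{42951}{14}$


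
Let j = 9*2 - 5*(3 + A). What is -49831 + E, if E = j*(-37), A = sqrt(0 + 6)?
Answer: -49942 + 185*sqrt(6) ≈ -49489.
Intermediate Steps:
A = sqrt(6) ≈ 2.4495
j = 3 - 5*sqrt(6) (j = 9*2 - 5*(3 + sqrt(6)) = 18 + (-15 - 5*sqrt(6)) = 3 - 5*sqrt(6) ≈ -9.2475)
E = -111 + 185*sqrt(6) (E = (3 - 5*sqrt(6))*(-37) = -111 + 185*sqrt(6) ≈ 342.16)
-49831 + E = -49831 + (-111 + 185*sqrt(6)) = -49942 + 185*sqrt(6)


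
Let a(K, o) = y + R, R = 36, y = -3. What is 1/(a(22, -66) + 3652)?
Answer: 1/3685 ≈ 0.00027137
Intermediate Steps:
a(K, o) = 33 (a(K, o) = -3 + 36 = 33)
1/(a(22, -66) + 3652) = 1/(33 + 3652) = 1/3685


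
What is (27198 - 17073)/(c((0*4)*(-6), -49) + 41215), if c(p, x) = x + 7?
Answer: 10125/41173 ≈ 0.24591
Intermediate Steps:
c(p, x) = 7 + x
(27198 - 17073)/(c((0*4)*(-6), -49) + 41215) = (27198 - 17073)/((7 - 49) + 41215) = 10125/(-42 + 41215) = 10125/41173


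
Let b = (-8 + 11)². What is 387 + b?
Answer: 396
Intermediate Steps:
b = 9 (b = 3² = 9)
387 + b = 387 + 9 = 396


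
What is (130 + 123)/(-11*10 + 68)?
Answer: -253/42 ≈ -6.0238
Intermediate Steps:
(130 + 123)/(-11*10 + 68) = 253/(-110 + 68) = 253/(-42) = -1/42*253 = -253/42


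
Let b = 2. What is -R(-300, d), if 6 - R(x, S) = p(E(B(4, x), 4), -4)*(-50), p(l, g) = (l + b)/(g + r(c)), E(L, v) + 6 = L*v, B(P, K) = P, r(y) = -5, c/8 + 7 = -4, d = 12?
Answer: 182/3 ≈ 60.667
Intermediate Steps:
c = -88 (c = -56 + 8*(-4) = -56 - 32 = -88)
E(L, v) = -6 + L*v
p(l, g) = (2 + l)/(-5 + g) (p(l, g) = (l + 2)/(g - 5) = (2 + l)/(-5 + g))
R(x, S) = -182/3 (R(x, S) = 6 - (2 + (-6 + 4*4))/(-5 - 4)*(-50) = 6 - (2 + (-6 + 16))/(-9)*(-50) = 6 - (-(2 + 10)/9)*(-50) = 6 - (-⅑*12)*(-50) = 6 - (-4)*(-50)/3 = 6 - 1*200/3 = 6 - 200/3 = -182/3)
-R(-300, d) = -1*(-182/3) = 182/3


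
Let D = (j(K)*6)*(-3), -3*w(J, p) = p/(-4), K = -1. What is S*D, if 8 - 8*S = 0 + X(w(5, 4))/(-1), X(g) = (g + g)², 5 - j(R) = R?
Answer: -114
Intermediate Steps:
j(R) = 5 - R
w(J, p) = p/12 (w(J, p) = -p/(3*(-4)) = -p*(-1)/(3*4) = -(-1)*p/12 = p/12)
D = -108 (D = ((5 - 1*(-1))*6)*(-3) = ((5 + 1)*6)*(-3) = (6*6)*(-3) = 36*(-3) = -108)
X(g) = 4*g² (X(g) = (2*g)² = 4*g²)
S = 19/18 (S = 1 - (0 + (4*((1/12)*4)²)/(-1))/8 = 1 - (0 + (4*(⅓)²)*(-1))/8 = 1 - (0 + (4*(⅑))*(-1))/8 = 1 - (0 + (4/9)*(-1))/8 = 1 - (0 - 4/9)/8 = 1 - ⅛*(-4/9) = 1 + 1/18 = 19/18 ≈ 1.0556)
S*D = (19/18)*(-108) = -114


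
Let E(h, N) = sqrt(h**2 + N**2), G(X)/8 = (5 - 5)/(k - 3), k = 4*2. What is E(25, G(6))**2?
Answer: 625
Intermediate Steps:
k = 8
G(X) = 0 (G(X) = 8*((5 - 5)/(8 - 3)) = 8*(0/5) = 8*(0*(1/5)) = 8*0 = 0)
E(h, N) = sqrt(N**2 + h**2)
E(25, G(6))**2 = (sqrt(0**2 + 25**2))**2 = (sqrt(0 + 625))**2 = (sqrt(625))**2 = 25**2 = 625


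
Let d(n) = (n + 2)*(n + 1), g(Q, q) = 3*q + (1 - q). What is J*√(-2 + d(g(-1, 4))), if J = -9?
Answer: -54*√3 ≈ -93.531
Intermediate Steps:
g(Q, q) = 1 + 2*q
d(n) = (1 + n)*(2 + n) (d(n) = (2 + n)*(1 + n) = (1 + n)*(2 + n))
J*√(-2 + d(g(-1, 4))) = -9*√(-2 + (2 + (1 + 2*4)² + 3*(1 + 2*4))) = -9*√(-2 + (2 + (1 + 8)² + 3*(1 + 8))) = -9*√(-2 + (2 + 9² + 3*9)) = -9*√(-2 + (2 + 81 + 27)) = -9*√(-2 + 110) = -54*√3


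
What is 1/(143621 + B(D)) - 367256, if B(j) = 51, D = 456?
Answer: -52764404031/143672 ≈ -3.6726e+5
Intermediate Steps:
1/(143621 + B(D)) - 367256 = 1/(143621 + 51) - 367256 = 1/143672 - 367256 = -52764404031/143672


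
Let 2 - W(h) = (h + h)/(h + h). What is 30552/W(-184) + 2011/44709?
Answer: 1365951379/44709 ≈ 30552.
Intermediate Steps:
W(h) = 1 (W(h) = 2 - (h + h)/(h + h) = 2 - 2*h/(2*h) = 2 - 2*h*1/(2*h) = 2 - 1*1 = 2 - 1 = 1)
30552/W(-184) + 2011/44709 = 30552/1 + 2011/44709 = 30552*1 + 2011*(1/44709) = 30552 + 2011/44709 = 1365951379/44709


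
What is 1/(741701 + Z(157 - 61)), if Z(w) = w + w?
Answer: 1/741893 ≈ 1.3479e-6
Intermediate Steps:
Z(w) = 2*w
1/(741701 + Z(157 - 61)) = 1/(741701 + 2*(157 - 61)) = 1/(741701 + 2*96) = 1/(741701 + 192) = 1/741893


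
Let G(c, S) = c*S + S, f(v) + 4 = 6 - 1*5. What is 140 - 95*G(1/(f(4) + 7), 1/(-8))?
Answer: 4955/32 ≈ 154.84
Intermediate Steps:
f(v) = -3 (f(v) = -4 + (6 - 1*5) = -4 + (6 - 5) = -4 + 1 = -3)
G(c, S) = S + S*c (G(c, S) = S*c + S = S + S*c)
140 - 95*G(1/(f(4) + 7), 1/(-8)) = 140 - 95*(1 + 1/(-3 + 7))/(-8) = 140 - (-95)*(1 + 1/4)/8 = 140 - (-95)*(1 + ¼)/8 = 140 - (-95)*5/(8*4) = 140 - 95*(-5/32) = 140 + 475/32 = 4955/32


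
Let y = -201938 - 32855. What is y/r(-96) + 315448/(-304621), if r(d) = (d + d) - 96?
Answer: 71432029429/87730848 ≈ 814.22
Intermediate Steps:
y = -234793
r(d) = -96 + 2*d (r(d) = 2*d - 96 = -96 + 2*d)
y/r(-96) + 315448/(-304621) = -234793/(-96 + 2*(-96)) + 315448/(-304621) = -234793/(-96 - 192) + 315448*(-1/304621) = -234793/(-288) - 315448/304621 = -234793*(-1/288) - 315448/304621 = 234793/288 - 315448/304621 = 71432029429/87730848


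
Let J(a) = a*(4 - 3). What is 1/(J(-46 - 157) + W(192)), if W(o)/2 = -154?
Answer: -1/511 ≈ -0.0019569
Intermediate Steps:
W(o) = -308 (W(o) = 2*(-154) = -308)
J(a) = a (J(a) = a*1 = a)
1/(J(-46 - 157) + W(192)) = 1/((-46 - 157) - 308) = 1/(-203 - 308) = 1/(-511) = -1/511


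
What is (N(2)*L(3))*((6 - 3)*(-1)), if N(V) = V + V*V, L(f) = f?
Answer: -54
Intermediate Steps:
N(V) = V + V²
(N(2)*L(3))*((6 - 3)*(-1)) = ((2*(1 + 2))*3)*((6 - 3)*(-1)) = ((2*3)*3)*(3*(-1)) = (6*3)*(-3) = 18*(-3) = -54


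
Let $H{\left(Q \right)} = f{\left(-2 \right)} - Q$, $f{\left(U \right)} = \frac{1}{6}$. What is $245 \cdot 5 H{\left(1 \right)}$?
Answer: $- \frac{6125}{6} \approx -1020.8$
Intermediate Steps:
$f{\left(U \right)} = \frac{1}{6}$
$H{\left(Q \right)} = \frac{1}{6} - Q$
$245 \cdot 5 H{\left(1 \right)} = 245 \cdot 5 \left(\frac{1}{6} - 1\right) = 245 \cdot 5 \left(- \frac{5}{6}\right) = 245 \left(- \frac{25}{6}\right) = - \frac{6125}{6}$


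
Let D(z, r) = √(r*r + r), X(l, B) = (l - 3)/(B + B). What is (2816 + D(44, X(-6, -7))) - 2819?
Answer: -3 + 3*√23/14 ≈ -1.9723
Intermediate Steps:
X(l, B) = (-3 + l)/(2*B) (X(l, B) = (-3 + l)/((2*B)) = (-3 + l)*(1/(2*B)) = (-3 + l)/(2*B))
D(z, r) = √(r + r²) (D(z, r) = √(r² + r) = √(r + r²))
(2816 + D(44, X(-6, -7))) - 2819 = (2816 + √(((½)*(-3 - 6)/(-7))*(1 + (½)*(-3 - 6)/(-7)))) - 2819 = (2816 + √(((½)*(-⅐)*(-9))*(1 + (½)*(-⅐)*(-9)))) - 2819 = (2816 + √(9*(1 + 9/14)/14)) - 2819 = (2816 + √((9/14)*(23/14))) - 2819 = (2816 + √(207/196)) - 2819 = (2816 + 3*√23/14) - 2819 = -3 + 3*√23/14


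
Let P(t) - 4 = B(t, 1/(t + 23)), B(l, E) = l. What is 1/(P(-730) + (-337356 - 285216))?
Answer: -1/623298 ≈ -1.6044e-6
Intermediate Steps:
P(t) = 4 + t
1/(P(-730) + (-337356 - 285216)) = 1/((4 - 730) + (-337356 - 285216)) = 1/(-726 - 622572) = 1/(-623298) = -1/623298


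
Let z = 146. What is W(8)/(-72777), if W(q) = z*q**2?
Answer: -9344/72777 ≈ -0.12839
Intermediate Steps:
W(q) = 146*q**2
W(8)/(-72777) = (146*8**2)/(-72777) = (146*64)*(-1/72777) = 9344*(-1/72777) = -9344/72777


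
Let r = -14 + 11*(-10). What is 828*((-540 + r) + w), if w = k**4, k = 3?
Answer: -482724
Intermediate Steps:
r = -124 (r = -14 - 110 = -124)
w = 81 (w = 3**4 = 81)
828*((-540 + r) + w) = 828*((-540 - 124) + 81) = 828*(-664 + 81) = 828*(-583) = -482724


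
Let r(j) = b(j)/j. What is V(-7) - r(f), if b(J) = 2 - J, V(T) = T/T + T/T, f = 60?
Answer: 89/30 ≈ 2.9667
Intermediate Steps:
V(T) = 2 (V(T) = 1 + 1 = 2)
r(j) = (2 - j)/j
V(-7) - r(f) = 2 - (2 - 1*60)/60 = 2 - (2 - 60)/60 = 2 - (-58)/60 = 2 - 1*(-29/30) = 2 + 29/30 = 89/30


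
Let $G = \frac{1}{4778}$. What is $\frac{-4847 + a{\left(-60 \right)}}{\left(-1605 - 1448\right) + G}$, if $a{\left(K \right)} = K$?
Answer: $\frac{23445646}{14587233} \approx 1.6073$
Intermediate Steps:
$G = \frac{1}{4778} \approx 0.00020929$
$\frac{-4847 + a{\left(-60 \right)}}{\left(-1605 - 1448\right) + G} = \frac{-4847 - 60}{\left(-1605 - 1448\right) + \frac{1}{4778}} = - \frac{4907}{-3053 + \frac{1}{4778}} = - \frac{4907}{- \frac{14587233}{4778}} = \left(-4907\right) \left(- \frac{4778}{14587233}\right) = \frac{23445646}{14587233}$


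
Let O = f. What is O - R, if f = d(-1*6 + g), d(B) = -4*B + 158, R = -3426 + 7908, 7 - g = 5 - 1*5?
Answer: -4328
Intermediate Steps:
g = 7 (g = 7 - (5 - 1*5) = 7 - (5 - 5) = 7 - 1*0 = 7 + 0 = 7)
R = 4482
d(B) = 158 - 4*B
f = 154 (f = 158 - 4*(-1*6 + 7) = 158 - 4*(-6 + 7) = 158 - 4*1 = 158 - 4 = 154)
O = 154
O - R = 154 - 1*4482 = 154 - 4482 = -4328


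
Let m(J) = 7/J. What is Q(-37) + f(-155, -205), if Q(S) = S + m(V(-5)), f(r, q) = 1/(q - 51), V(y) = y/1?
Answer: -49157/1280 ≈ -38.404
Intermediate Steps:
V(y) = y (V(y) = y*1 = y)
f(r, q) = 1/(-51 + q)
Q(S) = -7/5 + S (Q(S) = S + 7/(-5) = S + 7*(-1/5) = S - 7/5 = -7/5 + S)
Q(-37) + f(-155, -205) = (-7/5 - 37) + 1/(-51 - 205) = -192/5 + 1/(-256) = -192/5 - 1/256 = -49157/1280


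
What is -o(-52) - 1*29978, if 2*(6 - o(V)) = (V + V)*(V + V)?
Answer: -24576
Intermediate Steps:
o(V) = 6 - 2*V² (o(V) = 6 - (V + V)*(V + V)/2 = 6 - 2*V*2*V/2 = 6 - 2*V²)
-o(-52) - 1*29978 = -(6 - 2*(-52)²) - 1*29978 = -(6 - 2*2704) - 29978 = -(6 - 5408) - 29978 = -1*(-5402) - 29978 = 5402 - 29978 = -24576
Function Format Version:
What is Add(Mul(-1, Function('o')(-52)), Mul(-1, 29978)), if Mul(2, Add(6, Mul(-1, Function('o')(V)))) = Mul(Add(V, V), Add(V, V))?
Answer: -24576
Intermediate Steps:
Function('o')(V) = Add(6, Mul(-2, Pow(V, 2))) (Function('o')(V) = Add(6, Mul(Rational(-1, 2), Mul(Add(V, V), Add(V, V)))) = Add(6, Mul(Rational(-1, 2), Mul(Mul(2, V), Mul(2, V)))) = Add(6, Mul(Rational(-1, 2), Mul(4, Pow(V, 2)))) = Add(6, Mul(-2, Pow(V, 2))))
Add(Mul(-1, Function('o')(-52)), Mul(-1, 29978)) = Add(Mul(-1, Add(6, Mul(-2, Pow(-52, 2)))), Mul(-1, 29978)) = Add(Mul(-1, Add(6, Mul(-2, 2704))), -29978) = Add(Mul(-1, Add(6, -5408)), -29978) = Add(Mul(-1, -5402), -29978) = Add(5402, -29978) = -24576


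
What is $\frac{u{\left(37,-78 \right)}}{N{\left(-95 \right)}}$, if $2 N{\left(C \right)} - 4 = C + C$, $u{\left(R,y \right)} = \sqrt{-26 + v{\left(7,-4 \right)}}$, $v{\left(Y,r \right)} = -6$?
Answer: $- \frac{4 i \sqrt{2}}{93} \approx - 0.060826 i$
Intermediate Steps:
$u{\left(R,y \right)} = 4 i \sqrt{2}$ ($u{\left(R,y \right)} = \sqrt{-26 - 6} = \sqrt{-32} = 4 i \sqrt{2}$)
$N{\left(C \right)} = 2 + C$ ($N{\left(C \right)} = 2 + \frac{C + C}{2} = 2 + \frac{2 C}{2} = 2 + C$)
$\frac{u{\left(37,-78 \right)}}{N{\left(-95 \right)}} = \frac{4 i \sqrt{2}}{2 - 95} = \frac{4 i \sqrt{2}}{-93} = 4 i \sqrt{2} \left(- \frac{1}{93}\right) = - \frac{4 i \sqrt{2}}{93}$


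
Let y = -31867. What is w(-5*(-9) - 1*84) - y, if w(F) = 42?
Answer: 31909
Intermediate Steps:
w(-5*(-9) - 1*84) - y = 42 - 1*(-31867) = 42 + 31867 = 31909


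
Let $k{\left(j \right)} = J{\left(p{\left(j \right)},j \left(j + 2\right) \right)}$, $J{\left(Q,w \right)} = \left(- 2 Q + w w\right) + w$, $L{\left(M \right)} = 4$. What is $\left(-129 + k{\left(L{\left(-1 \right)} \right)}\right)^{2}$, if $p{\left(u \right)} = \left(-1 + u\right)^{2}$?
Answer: $205209$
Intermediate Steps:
$J{\left(Q,w \right)} = w + w^{2} - 2 Q$ ($J{\left(Q,w \right)} = \left(- 2 Q + w^{2}\right) + w = \left(w^{2} - 2 Q\right) + w = w + w^{2} - 2 Q$)
$k{\left(j \right)} = - 2 \left(-1 + j\right)^{2} + j \left(2 + j\right) + j^{2} \left(2 + j\right)^{2}$ ($k{\left(j \right)} = j \left(j + 2\right) + \left(j \left(j + 2\right)\right)^{2} - 2 \left(-1 + j\right)^{2} = j \left(2 + j\right) + \left(j \left(2 + j\right)\right)^{2} - 2 \left(-1 + j\right)^{2} = j \left(2 + j\right) + j^{2} \left(2 + j\right)^{2} - 2 \left(-1 + j\right)^{2} = - 2 \left(-1 + j\right)^{2} + j \left(2 + j\right) + j^{2} \left(2 + j\right)^{2}$)
$\left(-129 + k{\left(L{\left(-1 \right)} \right)}\right)^{2} = \left(-129 + \left(-2 + 4^{4} + 3 \cdot 4^{2} + 4 \cdot 4^{3} + 6 \cdot 4\right)\right)^{2} = \left(-129 + \left(-2 + 256 + 3 \cdot 16 + 4 \cdot 64 + 24\right)\right)^{2} = \left(-129 + \left(-2 + 256 + 48 + 256 + 24\right)\right)^{2} = \left(-129 + 582\right)^{2} = 453^{2} = 205209$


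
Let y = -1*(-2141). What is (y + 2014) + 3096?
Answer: 7251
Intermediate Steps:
y = 2141
(y + 2014) + 3096 = (2141 + 2014) + 3096 = 4155 + 3096 = 7251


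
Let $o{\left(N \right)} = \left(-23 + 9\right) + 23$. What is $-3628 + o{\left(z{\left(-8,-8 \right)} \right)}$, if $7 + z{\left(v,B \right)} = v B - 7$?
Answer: $-3619$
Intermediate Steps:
$z{\left(v,B \right)} = -14 + B v$ ($z{\left(v,B \right)} = -7 + \left(v B - 7\right) = -7 + \left(B v - 7\right) = -7 + \left(-7 + B v\right) = -14 + B v$)
$o{\left(N \right)} = 9$ ($o{\left(N \right)} = -14 + 23 = 9$)
$-3628 + o{\left(z{\left(-8,-8 \right)} \right)} = -3628 + 9 = -3619$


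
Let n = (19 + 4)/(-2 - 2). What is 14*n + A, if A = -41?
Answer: -243/2 ≈ -121.50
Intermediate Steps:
n = -23/4 (n = 23/(-4) = 23*(-¼) = -23/4 ≈ -5.7500)
14*n + A = 14*(-23/4) - 41 = -161/2 - 41 = -243/2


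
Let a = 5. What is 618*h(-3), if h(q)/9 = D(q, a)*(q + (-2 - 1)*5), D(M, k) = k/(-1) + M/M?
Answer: 400464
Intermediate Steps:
D(M, k) = 1 - k (D(M, k) = k*(-1) + 1 = -k + 1 = 1 - k)
h(q) = 540 - 36*q (h(q) = 9*((1 - 1*5)*(q + (-2 - 1)*5)) = 9*((1 - 5)*(q - 3*5)) = 9*(-4*(q - 15)) = 9*(-4*(-15 + q)) = 9*(60 - 4*q) = 540 - 36*q)
618*h(-3) = 618*(540 - 36*(-3)) = 618*(540 + 108) = 618*648 = 400464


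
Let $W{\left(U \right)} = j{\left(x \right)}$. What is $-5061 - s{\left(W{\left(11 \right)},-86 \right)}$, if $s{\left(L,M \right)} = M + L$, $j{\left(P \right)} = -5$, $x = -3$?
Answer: $-4970$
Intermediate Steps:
$W{\left(U \right)} = -5$
$s{\left(L,M \right)} = L + M$
$-5061 - s{\left(W{\left(11 \right)},-86 \right)} = -5061 - \left(-5 - 86\right) = -5061 - -91 = -5061 + 91 = -4970$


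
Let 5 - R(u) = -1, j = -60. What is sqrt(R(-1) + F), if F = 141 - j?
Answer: 3*sqrt(23) ≈ 14.387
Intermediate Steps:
R(u) = 6 (R(u) = 5 - 1*(-1) = 5 + 1 = 6)
F = 201 (F = 141 - 1*(-60) = 141 + 60 = 201)
sqrt(R(-1) + F) = sqrt(6 + 201) = sqrt(207) = 3*sqrt(23)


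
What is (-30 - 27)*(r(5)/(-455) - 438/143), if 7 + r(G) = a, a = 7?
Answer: 24966/143 ≈ 174.59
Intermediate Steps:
r(G) = 0 (r(G) = -7 + 7 = 0)
(-30 - 27)*(r(5)/(-455) - 438/143) = (-30 - 27)*(0/(-455) - 438/143) = -57*(0*(-1/455) - 438*1/143) = -57*(0 - 438/143) = -57*(-438/143) = 24966/143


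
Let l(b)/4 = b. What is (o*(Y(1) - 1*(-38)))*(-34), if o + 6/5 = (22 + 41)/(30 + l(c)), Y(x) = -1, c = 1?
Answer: -4107/5 ≈ -821.40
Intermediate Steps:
l(b) = 4*b
o = 111/170 (o = -6/5 + (22 + 41)/(30 + 4*1) = -6/5 + 63/(30 + 4) = -6/5 + 63/34 = 111/170 ≈ 0.65294)
(o*(Y(1) - 1*(-38)))*(-34) = (111*(-1 - 1*(-38))/170)*(-34) = (111*(-1 + 38)/170)*(-34) = ((111/170)*37)*(-34) = (4107/170)*(-34) = -4107/5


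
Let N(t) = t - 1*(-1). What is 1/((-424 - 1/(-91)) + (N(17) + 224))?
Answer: -91/16561 ≈ -0.0054948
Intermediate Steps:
N(t) = 1 + t (N(t) = t + 1 = 1 + t)
1/((-424 - 1/(-91)) + (N(17) + 224)) = 1/((-424 - 1/(-91)) + ((1 + 17) + 224)) = 1/((-424 - 1*(-1/91)) + (18 + 224)) = 1/((-424 + 1/91) + 242) = 1/(-38583/91 + 242) = 1/(-16561/91) = -91/16561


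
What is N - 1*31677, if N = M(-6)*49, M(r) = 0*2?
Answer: -31677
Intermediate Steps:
M(r) = 0
N = 0 (N = 0*49 = 0)
N - 1*31677 = 0 - 1*31677 = 0 - 31677 = -31677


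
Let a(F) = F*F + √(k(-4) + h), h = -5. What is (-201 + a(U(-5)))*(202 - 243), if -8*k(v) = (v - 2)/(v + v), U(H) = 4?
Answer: 7585 - 41*I*√326/8 ≈ 7585.0 - 92.534*I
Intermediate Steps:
k(v) = -(-2 + v)/(16*v) (k(v) = -(v - 2)/(8*(v + v)) = -(-2 + v)/(8*(2*v)) = -(-2 + v)*1/(2*v)/8 = -(-2 + v)/(16*v))
a(F) = F² + I*√326/8 (a(F) = F*F + √((1/16)*(2 - 1*(-4))/(-4) - 5) = F² + √((1/16)*(-¼)*(2 + 4) - 5) = F² + √((1/16)*(-¼)*6 - 5) = F² + √(-3/32 - 5) = F² + √(-163/32) = F² + I*√326/8)
(-201 + a(U(-5)))*(202 - 243) = (-201 + (4² + I*√326/8))*(202 - 243) = (-201 + (16 + I*√326/8))*(-41) = (-185 + I*√326/8)*(-41) = 7585 - 41*I*√326/8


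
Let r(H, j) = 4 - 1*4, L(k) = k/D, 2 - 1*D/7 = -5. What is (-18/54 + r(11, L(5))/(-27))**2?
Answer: 1/9 ≈ 0.11111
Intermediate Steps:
D = 49 (D = 14 - 7*(-5) = 14 + 35 = 49)
L(k) = k/49
r(H, j) = 0 (r(H, j) = 4 - 4 = 0)
(-18/54 + r(11, L(5))/(-27))**2 = (-18/54 + 0/(-27))**2 = (-18*1/54 + 0*(-1/27))**2 = (-1/3 + 0)**2 = (-1/3)**2 = 1/9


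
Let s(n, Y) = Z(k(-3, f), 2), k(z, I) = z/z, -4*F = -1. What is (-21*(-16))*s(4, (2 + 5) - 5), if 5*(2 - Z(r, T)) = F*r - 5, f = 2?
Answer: 4956/5 ≈ 991.20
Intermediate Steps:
F = 1/4 (F = -1/4*(-1) = 1/4 ≈ 0.25000)
k(z, I) = 1
Z(r, T) = 3 - r/20 (Z(r, T) = 2 - (r/4 - 5)/5 = 2 - (-5 + r/4)/5 = 2 + (1 - r/20) = 3 - r/20)
s(n, Y) = 59/20 (s(n, Y) = 3 - 1/20*1 = 3 - 1/20 = 59/20)
(-21*(-16))*s(4, (2 + 5) - 5) = -21*(-16)*(59/20) = 336*(59/20) = 4956/5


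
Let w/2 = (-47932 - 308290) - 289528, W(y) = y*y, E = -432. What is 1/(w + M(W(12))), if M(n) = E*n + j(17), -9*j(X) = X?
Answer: -9/12183389 ≈ -7.3871e-7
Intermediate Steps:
j(X) = -X/9
W(y) = y²
M(n) = -17/9 - 432*n (M(n) = -432*n - ⅑*17 = -432*n - 17/9 = -17/9 - 432*n)
w = -1291500 (w = 2*((-47932 - 308290) - 289528) = 2*(-356222 - 289528) = 2*(-645750) = -1291500)
1/(w + M(W(12))) = 1/(-1291500 + (-17/9 - 432*12²)) = 1/(-1291500 + (-17/9 - 432*144)) = 1/(-1291500 + (-17/9 - 62208)) = 1/(-1291500 - 559889/9) = 1/(-12183389/9) = -9/12183389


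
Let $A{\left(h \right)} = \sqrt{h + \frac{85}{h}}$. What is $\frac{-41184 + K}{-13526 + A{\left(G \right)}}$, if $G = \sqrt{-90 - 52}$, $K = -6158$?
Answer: $\frac{47342}{13526 - \frac{\sqrt{57} \cdot 142^{\frac{3}{4}} \sqrt{i}}{142}} \approx 3.5005 + 0.00040027 i$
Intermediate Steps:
$G = i \sqrt{142}$ ($G = \sqrt{-142} = i \sqrt{142} \approx 11.916 i$)
$\frac{-41184 + K}{-13526 + A{\left(G \right)}} = \frac{-41184 - 6158}{-13526 + \sqrt{i \sqrt{142} + \frac{85}{i \sqrt{142}}}} = - \frac{47342}{-13526 + \sqrt{i \sqrt{142} + 85 \left(- \frac{i \sqrt{142}}{142}\right)}} = - \frac{47342}{-13526 + \sqrt{i \sqrt{142} - \frac{85 i \sqrt{142}}{142}}} = - \frac{47342}{-13526 + \sqrt{\frac{57 i \sqrt{142}}{142}}} = - \frac{47342}{-13526 + \frac{\sqrt{57} \cdot 142^{\frac{3}{4}} \sqrt{i}}{142}}$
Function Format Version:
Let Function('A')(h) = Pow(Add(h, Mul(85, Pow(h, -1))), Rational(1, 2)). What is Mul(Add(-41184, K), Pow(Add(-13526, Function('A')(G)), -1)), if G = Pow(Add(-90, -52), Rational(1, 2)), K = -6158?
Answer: Mul(47342, Pow(Add(13526, Mul(Rational(-1, 142), Pow(57, Rational(1, 2)), Pow(142, Rational(3, 4)), Pow(I, Rational(1, 2)))), -1)) ≈ Add(3.5005, Mul(0.00040027, I))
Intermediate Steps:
G = Mul(I, Pow(142, Rational(1, 2))) (G = Pow(-142, Rational(1, 2)) = Mul(I, Pow(142, Rational(1, 2))) ≈ Mul(11.916, I))
Mul(Add(-41184, K), Pow(Add(-13526, Function('A')(G)), -1)) = Mul(Add(-41184, -6158), Pow(Add(-13526, Pow(Add(Mul(I, Pow(142, Rational(1, 2))), Mul(85, Pow(Mul(I, Pow(142, Rational(1, 2))), -1))), Rational(1, 2))), -1)) = Mul(-47342, Pow(Add(-13526, Pow(Add(Mul(I, Pow(142, Rational(1, 2))), Mul(85, Mul(Rational(-1, 142), I, Pow(142, Rational(1, 2))))), Rational(1, 2))), -1)) = Mul(-47342, Pow(Add(-13526, Pow(Add(Mul(I, Pow(142, Rational(1, 2))), Mul(Rational(-85, 142), I, Pow(142, Rational(1, 2)))), Rational(1, 2))), -1)) = Mul(-47342, Pow(Add(-13526, Pow(Mul(Rational(57, 142), I, Pow(142, Rational(1, 2))), Rational(1, 2))), -1)) = Mul(-47342, Pow(Add(-13526, Mul(Rational(1, 142), Pow(57, Rational(1, 2)), Pow(142, Rational(3, 4)), Pow(I, Rational(1, 2)))), -1))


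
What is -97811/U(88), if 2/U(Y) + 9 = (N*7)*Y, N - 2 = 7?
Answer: -541383885/2 ≈ -2.7069e+8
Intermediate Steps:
N = 9 (N = 2 + 7 = 9)
U(Y) = 2/(-9 + 63*Y) (U(Y) = 2/(-9 + (9*7)*Y) = 2/(-9 + 63*Y))
-97811/U(88) = -97811/(2/(9*(-1 + 7*88))) = -97811/(2/(9*(-1 + 616))) = -97811/((2/9)/615) = -97811/((2/9)*(1/615)) = -97811/2/5535 = -97811*5535/2 = -541383885/2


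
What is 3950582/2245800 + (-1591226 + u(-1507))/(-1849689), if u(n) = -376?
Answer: 604542657811/230779530900 ≈ 2.6196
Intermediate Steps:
3950582/2245800 + (-1591226 + u(-1507))/(-1849689) = 3950582/2245800 + (-1591226 - 376)/(-1849689) = 3950582*(1/2245800) - 1591602*(-1/1849689) = 1975291/1122900 + 530534/616563 = 604542657811/230779530900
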